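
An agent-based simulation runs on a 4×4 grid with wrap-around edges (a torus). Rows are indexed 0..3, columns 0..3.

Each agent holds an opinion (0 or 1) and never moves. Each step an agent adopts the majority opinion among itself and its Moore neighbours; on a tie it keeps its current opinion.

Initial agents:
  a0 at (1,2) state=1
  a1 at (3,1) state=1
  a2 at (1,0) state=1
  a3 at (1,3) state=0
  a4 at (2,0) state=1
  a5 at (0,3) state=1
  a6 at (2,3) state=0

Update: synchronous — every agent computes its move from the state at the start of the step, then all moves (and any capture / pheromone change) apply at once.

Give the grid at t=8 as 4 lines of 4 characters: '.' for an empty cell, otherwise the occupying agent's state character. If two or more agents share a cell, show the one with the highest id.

...1
1.11
1..1
.1..

t=1: a0@(1,2):1 a1@(3,1):1 a2@(1,0):1 a3@(1,3):1 a4@(2,0):1 a5@(0,3):1 a6@(2,3):1
t=2: (unchanged — steady state)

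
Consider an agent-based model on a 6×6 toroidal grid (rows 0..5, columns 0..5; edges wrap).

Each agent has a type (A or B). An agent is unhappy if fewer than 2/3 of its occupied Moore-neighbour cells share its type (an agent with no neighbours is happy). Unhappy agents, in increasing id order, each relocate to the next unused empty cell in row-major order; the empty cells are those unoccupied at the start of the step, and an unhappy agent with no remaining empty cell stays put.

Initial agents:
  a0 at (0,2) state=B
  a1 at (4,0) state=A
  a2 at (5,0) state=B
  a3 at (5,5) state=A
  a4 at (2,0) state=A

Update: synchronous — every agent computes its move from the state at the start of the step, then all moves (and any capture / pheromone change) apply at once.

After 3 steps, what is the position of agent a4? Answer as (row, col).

t=1: a0@(0,2):B a1@(0,0):A a2@(0,1):B a3@(0,3):A a4@(2,0):A
t=2: a0@(0,4):B a1@(0,5):A a2@(1,0):B a3@(1,1):A a4@(2,0):A
t=3: a0@(0,0):B a1@(0,1):A a2@(0,2):B a3@(0,3):A a4@(1,2):A

(1, 2)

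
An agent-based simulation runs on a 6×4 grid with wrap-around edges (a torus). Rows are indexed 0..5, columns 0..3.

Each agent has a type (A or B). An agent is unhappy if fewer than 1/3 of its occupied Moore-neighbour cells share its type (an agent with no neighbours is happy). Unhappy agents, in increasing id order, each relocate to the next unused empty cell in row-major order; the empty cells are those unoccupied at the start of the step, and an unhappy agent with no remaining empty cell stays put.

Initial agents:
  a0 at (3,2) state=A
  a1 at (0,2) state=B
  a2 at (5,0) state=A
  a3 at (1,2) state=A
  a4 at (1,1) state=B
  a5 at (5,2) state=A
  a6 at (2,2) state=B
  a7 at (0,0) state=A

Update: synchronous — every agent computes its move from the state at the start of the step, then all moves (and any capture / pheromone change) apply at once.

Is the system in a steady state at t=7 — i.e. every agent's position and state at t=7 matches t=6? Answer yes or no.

t=1: a0@(0,1):A a1@(0,2):B a2@(5,0):A a3@(0,3):A a4@(1,1):B a5@(1,0):A a6@(2,2):B a7@(0,0):A
t=2: (unchanged — steady state)

yes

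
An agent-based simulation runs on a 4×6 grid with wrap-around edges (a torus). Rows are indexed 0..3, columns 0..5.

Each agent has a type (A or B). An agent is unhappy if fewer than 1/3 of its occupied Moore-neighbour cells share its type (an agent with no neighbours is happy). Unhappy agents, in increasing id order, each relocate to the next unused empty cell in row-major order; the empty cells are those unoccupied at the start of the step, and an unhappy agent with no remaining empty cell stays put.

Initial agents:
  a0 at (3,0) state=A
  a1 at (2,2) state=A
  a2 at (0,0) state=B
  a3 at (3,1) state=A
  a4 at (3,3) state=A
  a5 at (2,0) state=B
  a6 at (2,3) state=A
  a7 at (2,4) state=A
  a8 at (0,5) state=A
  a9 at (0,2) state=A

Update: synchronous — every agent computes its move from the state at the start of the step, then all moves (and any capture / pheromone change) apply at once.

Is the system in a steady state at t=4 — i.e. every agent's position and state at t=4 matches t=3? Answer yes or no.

t=1: a0@(3,0):A a1@(2,2):A a2@(0,1):B a3@(3,1):A a4@(3,3):A a5@(0,3):B a6@(2,3):A a7@(2,4):A a8@(0,5):A a9@(0,2):A
t=2: a0@(3,0):A a1@(2,2):A a2@(0,0):B a3@(3,1):A a4@(3,3):A a5@(0,4):B a6@(2,3):A a7@(2,4):A a8@(0,5):A a9@(0,2):A
t=3: a0@(3,0):A a1@(2,2):A a2@(0,1):B a3@(3,1):A a4@(3,3):A a5@(0,3):B a6@(2,3):A a7@(2,4):A a8@(0,5):A a9@(0,2):A
t=4: a0@(3,0):A a1@(2,2):A a2@(0,0):B a3@(3,1):A a4@(3,3):A a5@(0,4):B a6@(2,3):A a7@(2,4):A a8@(0,5):A a9@(0,2):A

no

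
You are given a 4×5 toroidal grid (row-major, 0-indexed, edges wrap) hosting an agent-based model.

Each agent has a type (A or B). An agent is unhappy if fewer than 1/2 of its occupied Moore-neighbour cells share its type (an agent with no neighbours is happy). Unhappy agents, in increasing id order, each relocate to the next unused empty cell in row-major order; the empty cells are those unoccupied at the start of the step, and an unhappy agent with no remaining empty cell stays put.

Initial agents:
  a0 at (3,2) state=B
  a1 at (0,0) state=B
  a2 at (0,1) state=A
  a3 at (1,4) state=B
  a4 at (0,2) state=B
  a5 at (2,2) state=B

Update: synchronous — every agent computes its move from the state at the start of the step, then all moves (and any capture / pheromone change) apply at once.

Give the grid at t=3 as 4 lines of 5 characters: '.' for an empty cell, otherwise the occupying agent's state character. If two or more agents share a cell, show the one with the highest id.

t=1: a0@(3,2):B a1@(0,0):B a2@(0,3):A a3@(1,4):B a4@(0,2):B a5@(2,2):B
t=2: a0@(3,2):B a1@(0,0):B a2@(0,1):A a3@(1,4):B a4@(0,2):B a5@(2,2):B
t=3: a0@(3,2):B a1@(0,0):B a2@(0,3):A a3@(1,4):B a4@(0,2):B a5@(2,2):B

B.BA.
....B
..B..
..B..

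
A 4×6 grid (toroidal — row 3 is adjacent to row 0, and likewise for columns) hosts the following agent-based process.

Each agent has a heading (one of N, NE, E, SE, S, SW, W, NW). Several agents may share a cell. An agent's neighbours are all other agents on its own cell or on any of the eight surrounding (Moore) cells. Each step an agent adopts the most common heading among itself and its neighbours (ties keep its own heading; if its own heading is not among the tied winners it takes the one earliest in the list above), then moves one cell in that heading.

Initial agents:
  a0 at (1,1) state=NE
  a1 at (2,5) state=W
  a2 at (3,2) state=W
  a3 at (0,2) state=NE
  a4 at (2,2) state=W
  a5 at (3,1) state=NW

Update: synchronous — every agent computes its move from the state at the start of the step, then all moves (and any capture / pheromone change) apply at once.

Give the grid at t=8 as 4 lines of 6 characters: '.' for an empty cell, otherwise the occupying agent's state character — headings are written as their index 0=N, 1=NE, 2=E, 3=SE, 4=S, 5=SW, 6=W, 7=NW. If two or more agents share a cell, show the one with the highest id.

...11.
...1..
6.....
6....6

t=1: a0@(0,2):NE a1@(2,4):W a2@(3,1):W a3@(3,3):NE a4@(2,1):W a5@(3,0):W
t=2: a0@(3,3):NE a1@(2,3):W a2@(3,0):W a3@(2,4):NE a4@(2,0):W a5@(3,5):W
t=3: a0@(2,4):NE a1@(1,4):NE a2@(3,5):W a3@(1,5):NE a4@(2,5):W a5@(3,4):W
t=4: a0@(1,5):NE a1@(0,5):NE a2@(3,4):W a3@(0,0):NE a4@(2,4):W a5@(3,3):W
t=5: a0@(0,0):NE a1@(3,0):NE a2@(3,3):W a3@(3,1):NE a4@(2,3):W a5@(3,2):W
t=6: a0@(3,1):NE a1@(2,1):NE a2@(3,2):W a3@(2,2):NE a4@(2,2):W a5@(3,1):W
t=7: a0@(2,2):NE a1@(1,2):NE a2@(3,1):W a3@(1,3):NE a4@(2,1):W a5@(3,0):W
t=8: a0@(1,3):NE a1@(0,3):NE a2@(3,0):W a3@(0,4):NE a4@(2,0):W a5@(3,5):W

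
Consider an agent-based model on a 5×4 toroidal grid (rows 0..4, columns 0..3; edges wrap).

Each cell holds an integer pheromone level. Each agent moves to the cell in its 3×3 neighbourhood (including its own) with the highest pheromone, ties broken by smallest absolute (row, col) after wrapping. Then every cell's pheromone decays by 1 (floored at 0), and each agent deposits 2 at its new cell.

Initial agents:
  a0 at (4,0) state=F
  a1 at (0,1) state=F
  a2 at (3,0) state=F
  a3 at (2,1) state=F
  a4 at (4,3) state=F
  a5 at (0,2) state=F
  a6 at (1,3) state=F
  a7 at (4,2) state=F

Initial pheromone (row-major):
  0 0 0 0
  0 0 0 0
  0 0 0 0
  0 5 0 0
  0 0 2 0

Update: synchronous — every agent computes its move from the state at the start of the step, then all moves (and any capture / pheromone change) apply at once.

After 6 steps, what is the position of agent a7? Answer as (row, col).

t=1: a0@(3,1) a1@(4,2) a2@(3,1) a3@(3,1) a4@(4,2) a5@(4,2) a6@(0,0) a7@(3,1) | pheromone: 2 0 0 0 / 0 0 0 0 / 0 0 0 0 / 0 12 0 0 / 0 0 7 0
t=2: a0@(3,1) a1@(3,1) a2@(3,1) a3@(3,1) a4@(3,1) a5@(3,1) a6@(0,0) a7@(3,1) | pheromone: 3 0 0 0 / 0 0 0 0 / 0 0 0 0 / 0 25 0 0 / 0 0 6 0
t=3: a0@(3,1) a1@(3,1) a2@(3,1) a3@(3,1) a4@(3,1) a5@(3,1) a6@(0,0) a7@(3,1) | pheromone: 4 0 0 0 / 0 0 0 0 / 0 0 0 0 / 0 38 0 0 / 0 0 5 0
t=4: a0@(3,1) a1@(3,1) a2@(3,1) a3@(3,1) a4@(3,1) a5@(3,1) a6@(0,0) a7@(3,1) | pheromone: 5 0 0 0 / 0 0 0 0 / 0 0 0 0 / 0 51 0 0 / 0 0 4 0
t=5: a0@(3,1) a1@(3,1) a2@(3,1) a3@(3,1) a4@(3,1) a5@(3,1) a6@(0,0) a7@(3,1) | pheromone: 6 0 0 0 / 0 0 0 0 / 0 0 0 0 / 0 64 0 0 / 0 0 3 0
t=6: a0@(3,1) a1@(3,1) a2@(3,1) a3@(3,1) a4@(3,1) a5@(3,1) a6@(0,0) a7@(3,1) | pheromone: 7 0 0 0 / 0 0 0 0 / 0 0 0 0 / 0 77 0 0 / 0 0 2 0

(3, 1)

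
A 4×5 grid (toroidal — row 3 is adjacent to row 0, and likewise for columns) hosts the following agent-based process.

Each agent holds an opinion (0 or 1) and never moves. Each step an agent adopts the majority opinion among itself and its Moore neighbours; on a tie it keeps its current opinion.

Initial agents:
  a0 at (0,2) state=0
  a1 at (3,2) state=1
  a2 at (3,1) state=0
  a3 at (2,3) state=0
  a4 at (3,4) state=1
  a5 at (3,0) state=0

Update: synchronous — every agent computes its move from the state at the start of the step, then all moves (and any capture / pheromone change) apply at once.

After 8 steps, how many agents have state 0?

6

t=1: a0@(0,2):0 a1@(3,2):0 a2@(3,1):0 a3@(2,3):1 a4@(3,4):0 a5@(3,0):0
t=2: a0@(0,2):0 a1@(3,2):0 a2@(3,1):0 a3@(2,3):0 a4@(3,4):0 a5@(3,0):0
t=3: (unchanged — steady state)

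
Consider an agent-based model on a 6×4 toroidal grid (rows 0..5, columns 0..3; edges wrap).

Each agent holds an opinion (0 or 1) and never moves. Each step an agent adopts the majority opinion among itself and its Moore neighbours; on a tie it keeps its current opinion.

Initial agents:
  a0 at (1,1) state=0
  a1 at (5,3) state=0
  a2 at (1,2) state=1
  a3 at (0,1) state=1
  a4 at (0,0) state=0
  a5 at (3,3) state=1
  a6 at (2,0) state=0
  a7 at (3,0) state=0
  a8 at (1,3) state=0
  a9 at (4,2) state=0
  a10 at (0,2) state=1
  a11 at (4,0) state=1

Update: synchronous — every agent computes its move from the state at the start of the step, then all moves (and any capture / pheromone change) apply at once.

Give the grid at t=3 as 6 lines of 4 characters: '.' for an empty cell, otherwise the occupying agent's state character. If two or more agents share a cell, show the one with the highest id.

011.
.010
0...
0..0
0.0.
...0

t=1: a0@(1,1):0 a1@(5,3):0 a2@(1,2):1 a3@(0,1):1 a4@(0,0):0 a5@(3,3):0 a6@(2,0):0 a7@(3,0):0 a8@(1,3):0 a9@(4,2):0 a10@(0,2):1 a11@(4,0):1
t=2: a0@(1,1):0 a1@(5,3):0 a2@(1,2):1 a3@(0,1):1 a4@(0,0):0 a5@(3,3):0 a6@(2,0):0 a7@(3,0):0 a8@(1,3):0 a9@(4,2):0 a10@(0,2):1 a11@(4,0):0
t=3: (unchanged — steady state)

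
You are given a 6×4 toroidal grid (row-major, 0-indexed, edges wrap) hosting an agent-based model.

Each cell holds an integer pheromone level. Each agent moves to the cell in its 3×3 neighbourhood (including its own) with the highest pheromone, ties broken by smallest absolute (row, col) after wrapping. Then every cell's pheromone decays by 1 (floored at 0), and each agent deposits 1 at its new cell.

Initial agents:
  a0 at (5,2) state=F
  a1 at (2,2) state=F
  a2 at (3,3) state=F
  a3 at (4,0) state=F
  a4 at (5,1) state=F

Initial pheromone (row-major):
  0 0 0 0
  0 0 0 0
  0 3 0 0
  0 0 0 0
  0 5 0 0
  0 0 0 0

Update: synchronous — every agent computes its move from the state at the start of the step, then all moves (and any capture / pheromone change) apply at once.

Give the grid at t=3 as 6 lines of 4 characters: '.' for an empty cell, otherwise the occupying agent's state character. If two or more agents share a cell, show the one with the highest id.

....
....
.F..
....
.F..
....

t=1: a0@(4,1) a1@(2,1) a2@(2,0) a3@(4,1) a4@(4,1) | pheromone: 0 0 0 0 / 0 0 0 0 / 1 3 0 0 / 0 0 0 0 / 0 7 0 0 / 0 0 0 0
t=2: a0@(4,1) a1@(2,1) a2@(2,1) a3@(4,1) a4@(4,1) | pheromone: 0 0 0 0 / 0 0 0 0 / 0 4 0 0 / 0 0 0 0 / 0 9 0 0 / 0 0 0 0
t=3: a0@(4,1) a1@(2,1) a2@(2,1) a3@(4,1) a4@(4,1) | pheromone: 0 0 0 0 / 0 0 0 0 / 0 5 0 0 / 0 0 0 0 / 0 11 0 0 / 0 0 0 0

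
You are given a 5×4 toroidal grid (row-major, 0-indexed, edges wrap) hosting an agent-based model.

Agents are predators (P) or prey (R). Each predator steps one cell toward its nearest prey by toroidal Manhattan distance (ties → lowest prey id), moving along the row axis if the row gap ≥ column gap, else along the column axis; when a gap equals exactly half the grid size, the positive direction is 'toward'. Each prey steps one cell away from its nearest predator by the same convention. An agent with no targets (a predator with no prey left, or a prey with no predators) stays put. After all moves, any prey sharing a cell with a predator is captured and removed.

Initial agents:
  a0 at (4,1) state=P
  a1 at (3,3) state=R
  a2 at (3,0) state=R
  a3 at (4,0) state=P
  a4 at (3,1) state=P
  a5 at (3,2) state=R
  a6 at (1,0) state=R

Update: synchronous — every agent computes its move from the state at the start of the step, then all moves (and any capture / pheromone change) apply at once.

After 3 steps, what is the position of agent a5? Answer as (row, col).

t=1: a0@(3,1):P a1@(2,3):R a2@(2,0):R a3@(3,0):P a4@(3,0):P a5@(3,3):R a6@(2,0):R
t=2: a0@(2,1):P a1@(1,3):R a2@(1,0):R a3@(2,0):P a4@(2,0):P a5@(3,2):R a6@(1,0):R
t=3: a0@(1,1):P a1@(0,3):R a2@(0,0):R a3@(1,0):P a4@(1,0):P a5@(4,2):R a6@(0,0):R

(4, 2)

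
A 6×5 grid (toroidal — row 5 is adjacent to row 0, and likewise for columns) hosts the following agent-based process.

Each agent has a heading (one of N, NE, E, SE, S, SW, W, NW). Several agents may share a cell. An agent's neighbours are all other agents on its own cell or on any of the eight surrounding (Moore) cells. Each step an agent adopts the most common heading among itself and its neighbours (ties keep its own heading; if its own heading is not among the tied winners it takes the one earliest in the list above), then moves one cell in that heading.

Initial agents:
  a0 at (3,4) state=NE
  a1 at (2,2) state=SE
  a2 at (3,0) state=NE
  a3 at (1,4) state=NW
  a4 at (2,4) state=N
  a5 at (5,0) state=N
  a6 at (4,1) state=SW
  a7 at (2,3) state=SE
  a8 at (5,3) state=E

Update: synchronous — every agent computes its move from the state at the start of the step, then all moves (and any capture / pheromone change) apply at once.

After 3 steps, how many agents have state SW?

t=1: a0@(2,0):NE a1@(3,3):SE a2@(2,1):NE a3@(0,3):NW a4@(1,0):NE a5@(4,0):N a6@(5,0):SW a7@(3,4):SE a8@(5,4):E
t=2: a0@(1,1):NE a1@(4,4):SE a2@(1,2):NE a3@(5,2):NW a4@(0,1):NE a5@(3,0):N a6@(0,4):SW a7@(4,0):SE a8@(5,0):E
t=3: a0@(0,2):NE a1@(5,0):SE a2@(0,3):NE a3@(4,1):NW a4@(5,2):NE a5@(4,1):SE a6@(1,3):SW a7@(5,1):SE a8@(0,1):SE

1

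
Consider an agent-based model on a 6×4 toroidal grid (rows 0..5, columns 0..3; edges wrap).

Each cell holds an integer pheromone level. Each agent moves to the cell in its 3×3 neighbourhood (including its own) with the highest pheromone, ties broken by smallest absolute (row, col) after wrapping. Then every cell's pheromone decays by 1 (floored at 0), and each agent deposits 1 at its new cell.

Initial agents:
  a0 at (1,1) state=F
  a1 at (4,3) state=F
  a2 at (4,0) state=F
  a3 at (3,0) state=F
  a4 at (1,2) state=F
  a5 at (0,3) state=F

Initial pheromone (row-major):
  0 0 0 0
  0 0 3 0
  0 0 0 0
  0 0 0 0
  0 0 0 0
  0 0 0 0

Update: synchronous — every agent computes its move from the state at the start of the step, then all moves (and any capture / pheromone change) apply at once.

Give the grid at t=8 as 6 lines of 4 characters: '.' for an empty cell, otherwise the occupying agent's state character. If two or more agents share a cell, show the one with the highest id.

....
..F.
....
F...
....
....

t=1: a0@(1,2) a1@(3,0) a2@(3,0) a3@(2,0) a4@(1,2) a5@(1,2) | pheromone: 0 0 0 0 / 0 0 5 0 / 1 0 0 0 / 2 0 0 0 / 0 0 0 0 / 0 0 0 0
t=2: a0@(1,2) a1@(3,0) a2@(3,0) a3@(3,0) a4@(1,2) a5@(1,2) | pheromone: 0 0 0 0 / 0 0 7 0 / 0 0 0 0 / 4 0 0 0 / 0 0 0 0 / 0 0 0 0
t=3: a0@(1,2) a1@(3,0) a2@(3,0) a3@(3,0) a4@(1,2) a5@(1,2) | pheromone: 0 0 0 0 / 0 0 9 0 / 0 0 0 0 / 6 0 0 0 / 0 0 0 0 / 0 0 0 0
t=4: a0@(1,2) a1@(3,0) a2@(3,0) a3@(3,0) a4@(1,2) a5@(1,2) | pheromone: 0 0 0 0 / 0 0 11 0 / 0 0 0 0 / 8 0 0 0 / 0 0 0 0 / 0 0 0 0
t=5: a0@(1,2) a1@(3,0) a2@(3,0) a3@(3,0) a4@(1,2) a5@(1,2) | pheromone: 0 0 0 0 / 0 0 13 0 / 0 0 0 0 / 10 0 0 0 / 0 0 0 0 / 0 0 0 0
t=6: a0@(1,2) a1@(3,0) a2@(3,0) a3@(3,0) a4@(1,2) a5@(1,2) | pheromone: 0 0 0 0 / 0 0 15 0 / 0 0 0 0 / 12 0 0 0 / 0 0 0 0 / 0 0 0 0
t=7: a0@(1,2) a1@(3,0) a2@(3,0) a3@(3,0) a4@(1,2) a5@(1,2) | pheromone: 0 0 0 0 / 0 0 17 0 / 0 0 0 0 / 14 0 0 0 / 0 0 0 0 / 0 0 0 0
t=8: a0@(1,2) a1@(3,0) a2@(3,0) a3@(3,0) a4@(1,2) a5@(1,2) | pheromone: 0 0 0 0 / 0 0 19 0 / 0 0 0 0 / 16 0 0 0 / 0 0 0 0 / 0 0 0 0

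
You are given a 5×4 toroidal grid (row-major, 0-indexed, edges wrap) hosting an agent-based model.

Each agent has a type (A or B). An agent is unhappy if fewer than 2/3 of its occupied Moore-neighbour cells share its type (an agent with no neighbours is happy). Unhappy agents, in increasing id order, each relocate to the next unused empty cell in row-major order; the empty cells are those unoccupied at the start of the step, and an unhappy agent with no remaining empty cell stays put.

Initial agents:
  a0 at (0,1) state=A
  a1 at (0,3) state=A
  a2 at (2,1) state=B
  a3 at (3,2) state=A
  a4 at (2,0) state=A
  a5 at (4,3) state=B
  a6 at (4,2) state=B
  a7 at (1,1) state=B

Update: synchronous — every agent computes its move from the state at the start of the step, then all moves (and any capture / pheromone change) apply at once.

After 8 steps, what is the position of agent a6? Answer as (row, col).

t=1: a0@(0,0):A a1@(0,2):A a2@(1,0):B a3@(1,2):A a4@(1,3):A a5@(2,2):B a6@(2,3):B a7@(3,0):B
t=2: a0@(0,1):A a1@(0,2):A a2@(0,3):B a3@(1,1):A a4@(2,0):A a5@(2,1):B a6@(3,1):B a7@(3,0):B
t=3: a0@(0,1):A a1@(0,2):A a2@(0,0):B a3@(1,1):A a4@(1,0):A a5@(1,2):B a6@(3,1):B a7@(3,0):B
t=4: a0@(0,3):A a1@(0,2):A a2@(1,3):B a3@(2,0):A a4@(1,0):A a5@(2,1):B a6@(3,1):B a7@(3,0):B
t=5: a0@(0,3):A a1@(0,0):A a2@(0,1):B a3@(1,1):A a4@(1,2):A a5@(2,2):B a6@(3,1):B a7@(3,0):B
t=6: a0@(0,3):A a1@(0,0):A a2@(0,2):B a3@(1,0):A a4@(1,3):A a5@(2,0):B a6@(3,1):B a7@(3,0):B
t=7: a0@(0,3):A a1@(0,0):A a2@(0,1):B a3@(1,0):A a4@(1,1):A a5@(1,2):B a6@(3,1):B a7@(3,0):B
t=8: a0@(0,3):A a1@(0,0):A a2@(0,2):B a3@(1,0):A a4@(1,3):A a5@(2,0):B a6@(3,1):B a7@(3,0):B

(3, 1)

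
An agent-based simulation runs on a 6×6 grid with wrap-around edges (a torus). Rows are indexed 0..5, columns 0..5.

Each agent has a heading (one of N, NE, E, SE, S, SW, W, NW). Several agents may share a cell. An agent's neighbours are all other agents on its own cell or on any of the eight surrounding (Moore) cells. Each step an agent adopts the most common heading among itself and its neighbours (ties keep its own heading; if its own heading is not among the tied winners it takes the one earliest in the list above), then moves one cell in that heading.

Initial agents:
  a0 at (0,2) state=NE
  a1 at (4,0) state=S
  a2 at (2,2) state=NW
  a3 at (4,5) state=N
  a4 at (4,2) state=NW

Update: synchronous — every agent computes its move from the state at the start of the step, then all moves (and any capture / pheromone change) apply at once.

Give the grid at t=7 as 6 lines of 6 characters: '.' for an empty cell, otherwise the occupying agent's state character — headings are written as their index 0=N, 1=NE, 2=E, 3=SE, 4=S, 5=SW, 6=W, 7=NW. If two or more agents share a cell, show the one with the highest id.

t=1: a0@(5,3):NE a1@(5,0):S a2@(1,1):NW a3@(3,5):N a4@(3,1):NW
t=2: a0@(4,4):NE a1@(0,0):S a2@(0,0):NW a3@(2,5):N a4@(2,0):NW
t=3: a0@(3,5):NE a1@(1,0):S a2@(5,5):NW a3@(1,5):N a4@(1,5):NW
t=4: a0@(2,0):NE a1@(2,0):S a2@(4,4):NW a3@(0,5):N a4@(0,4):NW
t=5: a0@(1,1):NE a1@(3,0):S a2@(3,3):NW a3@(5,5):N a4@(5,3):NW
t=6: a0@(0,2):NE a1@(4,0):S a2@(2,2):NW a3@(4,5):N a4@(4,2):NW
t=7: a0@(5,3):NE a1@(5,0):S a2@(1,1):NW a3@(3,5):N a4@(3,1):NW

......
.7....
......
.7...0
......
4..1..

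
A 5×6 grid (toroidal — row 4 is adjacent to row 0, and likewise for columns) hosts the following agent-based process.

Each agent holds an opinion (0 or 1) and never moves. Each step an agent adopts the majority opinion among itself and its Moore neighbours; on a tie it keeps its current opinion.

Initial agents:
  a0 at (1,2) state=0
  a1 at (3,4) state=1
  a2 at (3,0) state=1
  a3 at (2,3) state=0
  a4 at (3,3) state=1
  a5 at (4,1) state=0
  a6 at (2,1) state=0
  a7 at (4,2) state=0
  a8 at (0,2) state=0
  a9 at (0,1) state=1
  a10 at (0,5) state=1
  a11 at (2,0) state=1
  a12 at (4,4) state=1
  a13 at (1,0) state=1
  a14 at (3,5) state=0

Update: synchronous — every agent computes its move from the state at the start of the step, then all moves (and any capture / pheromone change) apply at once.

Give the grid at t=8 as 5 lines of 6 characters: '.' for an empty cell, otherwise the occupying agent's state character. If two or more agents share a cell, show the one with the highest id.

t=1: a0@(1,2):0 a1@(3,4):1 a2@(3,0):0 a3@(2,3):0 a4@(3,3):1 a5@(4,1):0 a6@(2,1):1 a7@(4,2):0 a8@(0,2):0 a9@(0,1):0 a10@(0,5):1 a11@(2,0):1 a12@(4,4):1 a13@(1,0):1 a14@(3,5):1
t=2: a0@(1,2):0 a1@(3,4):1 a2@(3,0):1 a3@(2,3):0 a4@(3,3):1 a5@(4,1):0 a6@(2,1):1 a7@(4,2):0 a8@(0,2):0 a9@(0,1):0 a10@(0,5):1 a11@(2,0):1 a12@(4,4):1 a13@(1,0):1 a14@(3,5):1
t=3: (unchanged — steady state)

.00..1
1.0...
11.0..
1..111
.00.1.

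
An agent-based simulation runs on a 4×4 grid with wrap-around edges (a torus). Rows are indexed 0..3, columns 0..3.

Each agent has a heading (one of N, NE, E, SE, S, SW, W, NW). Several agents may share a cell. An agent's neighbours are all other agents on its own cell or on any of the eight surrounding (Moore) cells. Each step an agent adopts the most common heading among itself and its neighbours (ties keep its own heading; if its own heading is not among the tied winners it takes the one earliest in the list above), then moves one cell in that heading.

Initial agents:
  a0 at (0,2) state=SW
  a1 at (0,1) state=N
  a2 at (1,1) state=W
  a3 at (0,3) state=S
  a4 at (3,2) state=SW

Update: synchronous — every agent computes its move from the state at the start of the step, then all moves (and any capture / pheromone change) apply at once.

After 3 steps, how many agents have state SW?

t=1: a0@(1,1):SW a1@(1,0):SW a2@(1,0):W a3@(1,2):SW a4@(0,1):SW
t=2: a0@(2,0):SW a1@(2,3):SW a2@(2,3):SW a3@(2,1):SW a4@(1,0):SW
t=3: a0@(3,3):SW a1@(3,2):SW a2@(3,2):SW a3@(3,0):SW a4@(2,3):SW

5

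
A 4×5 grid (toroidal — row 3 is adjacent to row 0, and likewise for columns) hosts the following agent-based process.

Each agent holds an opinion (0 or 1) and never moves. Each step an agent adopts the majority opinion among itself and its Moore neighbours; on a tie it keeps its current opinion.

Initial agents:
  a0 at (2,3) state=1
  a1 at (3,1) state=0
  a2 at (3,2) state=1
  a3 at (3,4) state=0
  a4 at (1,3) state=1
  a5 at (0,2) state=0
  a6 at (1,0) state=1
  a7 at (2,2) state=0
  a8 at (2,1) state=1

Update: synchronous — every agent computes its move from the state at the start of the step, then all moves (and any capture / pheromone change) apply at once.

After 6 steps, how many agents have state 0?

1

t=1: a0@(2,3):1 a1@(3,1):0 a2@(3,2):1 a3@(3,4):0 a4@(1,3):1 a5@(0,2):0 a6@(1,0):1 a7@(2,2):1 a8@(2,1):1
t=2: a0@(2,3):1 a1@(3,1):1 a2@(3,2):1 a3@(3,4):0 a4@(1,3):1 a5@(0,2):0 a6@(1,0):1 a7@(2,2):1 a8@(2,1):1
t=3: a0@(2,3):1 a1@(3,1):1 a2@(3,2):1 a3@(3,4):0 a4@(1,3):1 a5@(0,2):1 a6@(1,0):1 a7@(2,2):1 a8@(2,1):1
t=4: (unchanged — steady state)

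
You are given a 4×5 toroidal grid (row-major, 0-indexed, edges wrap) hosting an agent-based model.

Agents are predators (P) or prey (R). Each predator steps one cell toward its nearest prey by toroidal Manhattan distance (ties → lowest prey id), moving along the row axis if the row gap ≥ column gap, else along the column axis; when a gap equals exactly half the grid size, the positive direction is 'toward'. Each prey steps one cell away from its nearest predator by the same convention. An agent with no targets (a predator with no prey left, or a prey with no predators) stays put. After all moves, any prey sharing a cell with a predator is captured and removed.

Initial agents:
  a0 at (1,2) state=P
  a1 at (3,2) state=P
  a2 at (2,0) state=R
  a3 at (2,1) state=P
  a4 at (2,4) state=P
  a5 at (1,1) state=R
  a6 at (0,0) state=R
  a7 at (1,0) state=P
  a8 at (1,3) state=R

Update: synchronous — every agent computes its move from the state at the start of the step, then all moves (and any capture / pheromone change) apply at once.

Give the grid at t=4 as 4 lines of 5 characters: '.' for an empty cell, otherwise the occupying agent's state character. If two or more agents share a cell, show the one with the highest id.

t=1: a0@(1,1):P a1@(3,1):P a2@(2,4):R a3@(2,0):P a4@(2,0):P a5@(1,0):R a6@(3,0):R a7@(2,0):P a8@(1,4):R
t=2: a0@(1,0):P a1@(3,0):P a2@(2,3):R a3@(2,4):P a4@(2,4):P a5@(1,4):R a6@(3,4):R a7@(2,4):P a8@(1,3):R
t=3: a0@(1,4):P a1@(3,4):P a2@(2,2):R a3@(2,3):P a4@(2,3):P a5@(1,3):R a6@(3,3):R a7@(2,3):P a8@(1,2):R
t=4: a0@(1,3):P a1@(3,3):P a2@(2,1):R a3@(2,2):P a4@(2,2):P a5@(1,2):R a6@(3,2):R a7@(2,2):P a8@(1,1):R

.....
.RRP.
.RP..
..RP.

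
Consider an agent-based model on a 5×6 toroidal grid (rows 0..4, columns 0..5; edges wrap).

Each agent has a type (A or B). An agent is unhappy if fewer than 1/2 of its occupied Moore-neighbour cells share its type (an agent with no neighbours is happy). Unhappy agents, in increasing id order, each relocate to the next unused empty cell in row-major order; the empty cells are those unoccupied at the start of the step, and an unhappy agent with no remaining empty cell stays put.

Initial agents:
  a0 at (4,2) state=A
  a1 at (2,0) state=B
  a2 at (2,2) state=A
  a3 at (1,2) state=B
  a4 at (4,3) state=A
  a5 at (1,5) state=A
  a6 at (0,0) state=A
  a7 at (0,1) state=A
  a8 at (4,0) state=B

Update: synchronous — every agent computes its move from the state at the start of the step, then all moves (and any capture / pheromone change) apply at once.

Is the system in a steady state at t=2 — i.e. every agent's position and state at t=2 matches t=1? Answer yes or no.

no

t=1: a0@(4,2):A a1@(0,2):B a2@(0,3):A a3@(0,4):B a4@(4,3):A a5@(1,5):A a6@(0,0):A a7@(0,1):A a8@(0,5):B
t=2: a0@(4,2):A a1@(1,0):B a2@(0,3):A a3@(1,1):B a4@(4,3):A a5@(1,2):A a6@(0,0):A a7@(0,1):A a8@(1,3):B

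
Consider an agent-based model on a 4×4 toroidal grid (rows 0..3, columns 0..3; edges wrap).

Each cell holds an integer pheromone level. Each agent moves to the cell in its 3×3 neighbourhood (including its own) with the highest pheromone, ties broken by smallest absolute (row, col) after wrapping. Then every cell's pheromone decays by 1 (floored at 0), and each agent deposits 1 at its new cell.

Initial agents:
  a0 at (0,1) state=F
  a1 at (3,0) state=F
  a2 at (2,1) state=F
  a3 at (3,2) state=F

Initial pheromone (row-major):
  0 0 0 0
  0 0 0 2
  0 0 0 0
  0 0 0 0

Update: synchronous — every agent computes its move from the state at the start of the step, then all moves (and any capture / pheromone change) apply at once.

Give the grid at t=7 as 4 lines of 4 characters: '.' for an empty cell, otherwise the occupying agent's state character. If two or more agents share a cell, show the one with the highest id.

t=1: a0@(0,0) a1@(0,0) a2@(1,0) a3@(0,1) | pheromone: 2 1 0 0 / 1 0 0 1 / 0 0 0 0 / 0 0 0 0
t=2: a0@(0,0) a1@(0,0) a2@(0,0) a3@(0,0) | pheromone: 5 0 0 0 / 0 0 0 0 / 0 0 0 0 / 0 0 0 0
t=3: a0@(0,0) a1@(0,0) a2@(0,0) a3@(0,0) | pheromone: 8 0 0 0 / 0 0 0 0 / 0 0 0 0 / 0 0 0 0
t=4: a0@(0,0) a1@(0,0) a2@(0,0) a3@(0,0) | pheromone: 11 0 0 0 / 0 0 0 0 / 0 0 0 0 / 0 0 0 0
t=5: a0@(0,0) a1@(0,0) a2@(0,0) a3@(0,0) | pheromone: 14 0 0 0 / 0 0 0 0 / 0 0 0 0 / 0 0 0 0
t=6: a0@(0,0) a1@(0,0) a2@(0,0) a3@(0,0) | pheromone: 17 0 0 0 / 0 0 0 0 / 0 0 0 0 / 0 0 0 0
t=7: a0@(0,0) a1@(0,0) a2@(0,0) a3@(0,0) | pheromone: 20 0 0 0 / 0 0 0 0 / 0 0 0 0 / 0 0 0 0

F...
....
....
....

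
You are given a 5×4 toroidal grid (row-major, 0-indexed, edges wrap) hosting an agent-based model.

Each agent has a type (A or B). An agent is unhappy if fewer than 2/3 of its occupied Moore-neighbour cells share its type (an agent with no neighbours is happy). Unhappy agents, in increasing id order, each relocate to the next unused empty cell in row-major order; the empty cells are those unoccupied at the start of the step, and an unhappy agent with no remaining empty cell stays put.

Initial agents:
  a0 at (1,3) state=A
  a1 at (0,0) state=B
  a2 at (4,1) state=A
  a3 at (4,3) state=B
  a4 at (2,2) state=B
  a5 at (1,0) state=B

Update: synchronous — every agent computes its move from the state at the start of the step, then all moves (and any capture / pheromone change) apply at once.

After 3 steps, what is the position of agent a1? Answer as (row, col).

t=1: a0@(0,1):A a1@(0,2):B a2@(0,3):A a3@(4,3):B a4@(1,1):B a5@(1,2):B
t=2: a0@(0,0):A a1@(1,0):B a2@(1,3):A a3@(2,0):B a4@(1,1):B a5@(2,1):B
t=3: a0@(0,1):A a1@(0,2):B a2@(0,3):A a3@(2,0):B a4@(1,1):B a5@(2,1):B

(0, 2)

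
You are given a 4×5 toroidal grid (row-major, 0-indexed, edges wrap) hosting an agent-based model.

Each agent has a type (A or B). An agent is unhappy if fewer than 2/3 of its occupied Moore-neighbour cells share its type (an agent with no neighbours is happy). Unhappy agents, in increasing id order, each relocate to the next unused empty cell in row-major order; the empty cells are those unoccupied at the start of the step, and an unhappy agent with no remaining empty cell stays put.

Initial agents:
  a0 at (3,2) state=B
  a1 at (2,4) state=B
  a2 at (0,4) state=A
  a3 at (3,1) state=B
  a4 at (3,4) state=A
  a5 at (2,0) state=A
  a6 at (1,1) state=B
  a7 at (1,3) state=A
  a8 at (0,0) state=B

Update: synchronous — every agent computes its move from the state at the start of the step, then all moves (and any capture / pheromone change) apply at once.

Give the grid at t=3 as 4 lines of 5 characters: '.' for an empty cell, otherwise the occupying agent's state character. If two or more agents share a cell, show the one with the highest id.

BBABA
....A
...BA
B....

t=1: a0@(3,2):B a1@(0,1):B a2@(0,4):A a3@(3,1):B a4@(0,2):A a5@(0,3):A a6@(1,0):B a7@(1,2):A a8@(1,4):B
t=2: a0@(0,0):B a1@(1,1):B a2@(1,3):A a3@(3,1):B a4@(2,0):A a5@(2,1):A a6@(1,0):B a7@(1,2):A a8@(2,2):B
t=3: a0@(0,0):B a1@(0,1):B a2@(0,2):A a3@(0,3):B a4@(0,4):A a5@(1,4):A a6@(2,3):B a7@(2,4):A a8@(3,0):B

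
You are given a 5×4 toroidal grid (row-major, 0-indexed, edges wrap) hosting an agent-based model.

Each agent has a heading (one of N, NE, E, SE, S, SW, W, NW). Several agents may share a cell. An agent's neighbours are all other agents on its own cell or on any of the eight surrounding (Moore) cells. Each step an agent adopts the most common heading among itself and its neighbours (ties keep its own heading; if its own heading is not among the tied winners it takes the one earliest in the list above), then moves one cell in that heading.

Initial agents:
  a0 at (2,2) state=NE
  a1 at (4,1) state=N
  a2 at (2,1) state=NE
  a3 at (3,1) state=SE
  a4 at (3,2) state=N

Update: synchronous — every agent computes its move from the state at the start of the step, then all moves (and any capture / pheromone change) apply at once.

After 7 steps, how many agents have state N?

t=1: a0@(1,3):NE a1@(3,1):N a2@(1,2):NE a3@(2,1):N a4@(2,2):N
t=2: a0@(0,0):NE a1@(2,1):N a2@(0,3):NE a3@(1,1):N a4@(1,2):N
t=3: a0@(4,1):NE a1@(1,1):N a2@(4,0):NE a3@(0,1):N a4@(0,2):N
t=4: a0@(3,2):NE a1@(0,1):N a2@(3,1):NE a3@(4,1):N a4@(4,2):N
t=5: a0@(2,3):NE a1@(4,1):N a2@(2,2):NE a3@(3,1):N a4@(3,2):N
t=6: a0@(1,0):NE a1@(3,1):N a2@(1,3):NE a3@(2,1):N a4@(2,2):N
t=7: a0@(0,1):NE a1@(2,1):N a2@(0,0):NE a3@(1,1):N a4@(1,2):N

3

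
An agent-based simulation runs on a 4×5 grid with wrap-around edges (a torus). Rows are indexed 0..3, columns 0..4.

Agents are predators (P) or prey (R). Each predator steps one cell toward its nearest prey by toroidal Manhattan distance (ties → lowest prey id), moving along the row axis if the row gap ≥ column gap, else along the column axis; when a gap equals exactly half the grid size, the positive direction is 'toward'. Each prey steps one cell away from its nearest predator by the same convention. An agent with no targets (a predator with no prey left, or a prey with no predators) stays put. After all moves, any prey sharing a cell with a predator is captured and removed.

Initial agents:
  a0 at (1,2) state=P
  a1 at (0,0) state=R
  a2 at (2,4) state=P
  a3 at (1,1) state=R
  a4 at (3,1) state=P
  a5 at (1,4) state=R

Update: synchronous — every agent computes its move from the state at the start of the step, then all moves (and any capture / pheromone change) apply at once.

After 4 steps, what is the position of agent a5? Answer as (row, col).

(3, 4)

t=1: a0@(1,1):P a1@(1,0):R a2@(1,4):P a3@(1,0):R a4@(0,1):P a5@(0,4):R
t=2: a0@(1,0):P a1@(1,4):R a2@(1,0):P a3@(1,4):R a4@(1,1):P a5@(3,4):R
t=3: a0@(1,4):P a1@(1,3):R a2@(1,4):P a3@(1,3):R a4@(1,0):P a5@(2,4):R
t=4: a0@(1,3):P a1@(1,2):R a2@(1,3):P a3@(1,2):R a4@(1,4):P a5@(3,4):R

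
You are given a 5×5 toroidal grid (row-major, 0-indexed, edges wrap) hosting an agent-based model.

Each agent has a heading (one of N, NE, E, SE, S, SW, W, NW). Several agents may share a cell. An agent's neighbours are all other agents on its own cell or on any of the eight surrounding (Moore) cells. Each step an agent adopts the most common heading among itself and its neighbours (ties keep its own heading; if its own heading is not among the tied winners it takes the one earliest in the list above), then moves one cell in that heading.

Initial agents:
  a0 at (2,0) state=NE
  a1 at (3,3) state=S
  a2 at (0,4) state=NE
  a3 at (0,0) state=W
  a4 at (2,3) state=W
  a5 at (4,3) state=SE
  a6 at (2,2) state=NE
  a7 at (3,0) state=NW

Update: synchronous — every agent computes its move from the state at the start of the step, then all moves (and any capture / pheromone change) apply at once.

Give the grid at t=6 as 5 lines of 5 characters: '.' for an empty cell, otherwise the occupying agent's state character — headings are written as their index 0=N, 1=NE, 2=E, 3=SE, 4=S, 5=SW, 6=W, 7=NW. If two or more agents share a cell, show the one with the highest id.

....1
.11..
.11..
.....
1....

t=1: a0@(1,1):NE a1@(4,3):S a2@(4,0):NE a3@(0,4):W a4@(2,2):W a5@(0,4):SE a6@(1,3):NE a7@(2,4):NW
t=2: a0@(0,2):NE a1@(0,3):S a2@(3,1):NE a3@(4,0):NE a4@(1,3):NE a5@(4,0):NE a6@(1,2):W a7@(1,3):NW
t=3: a0@(4,3):NE a1@(4,4):NE a2@(2,2):NE a3@(3,1):NE a4@(0,4):NE a5@(3,1):NE a6@(0,3):NE a7@(0,4):NE
t=4: a0@(3,4):NE a1@(3,0):NE a2@(1,3):NE a3@(2,2):NE a4@(4,0):NE a5@(2,2):NE a6@(4,4):NE a7@(4,0):NE
t=5: a0@(2,0):NE a1@(2,1):NE a2@(0,4):NE a3@(1,3):NE a4@(3,1):NE a5@(1,3):NE a6@(3,0):NE a7@(3,1):NE
t=6: a0@(1,1):NE a1@(1,2):NE a2@(4,0):NE a3@(0,4):NE a4@(2,2):NE a5@(0,4):NE a6@(2,1):NE a7@(2,2):NE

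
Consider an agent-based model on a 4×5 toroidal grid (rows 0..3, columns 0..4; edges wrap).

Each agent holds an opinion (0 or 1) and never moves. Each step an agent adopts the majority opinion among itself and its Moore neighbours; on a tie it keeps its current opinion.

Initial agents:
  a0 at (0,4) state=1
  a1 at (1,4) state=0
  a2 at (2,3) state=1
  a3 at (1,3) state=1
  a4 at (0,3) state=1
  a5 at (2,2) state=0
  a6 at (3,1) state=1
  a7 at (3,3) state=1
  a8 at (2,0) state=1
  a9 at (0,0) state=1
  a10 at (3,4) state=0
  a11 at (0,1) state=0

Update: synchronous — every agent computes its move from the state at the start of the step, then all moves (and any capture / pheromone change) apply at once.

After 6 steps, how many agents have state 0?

t=1: a0@(0,4):1 a1@(1,4):1 a2@(2,3):1 a3@(1,3):1 a4@(0,3):1 a5@(2,2):1 a6@(3,1):1 a7@(3,3):1 a8@(2,0):1 a9@(0,0):1 a10@(3,4):1 a11@(0,1):1
t=2: (unchanged — steady state)

0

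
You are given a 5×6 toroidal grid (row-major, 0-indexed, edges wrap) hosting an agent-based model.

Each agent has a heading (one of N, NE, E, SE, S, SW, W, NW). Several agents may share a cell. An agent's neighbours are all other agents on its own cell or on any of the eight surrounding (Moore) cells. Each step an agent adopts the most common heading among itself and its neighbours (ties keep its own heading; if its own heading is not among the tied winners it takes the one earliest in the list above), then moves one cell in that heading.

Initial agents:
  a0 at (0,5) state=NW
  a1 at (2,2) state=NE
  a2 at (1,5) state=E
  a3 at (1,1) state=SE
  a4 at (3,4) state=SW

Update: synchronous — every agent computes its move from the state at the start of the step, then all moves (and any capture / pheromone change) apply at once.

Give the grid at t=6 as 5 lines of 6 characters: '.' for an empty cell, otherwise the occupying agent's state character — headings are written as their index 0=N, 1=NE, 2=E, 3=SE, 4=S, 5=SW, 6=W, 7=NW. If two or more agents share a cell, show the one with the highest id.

t=1: a0@(4,4):NW a1@(1,3):NE a2@(1,0):E a3@(2,2):SE a4@(4,3):SW
t=2: a0@(3,3):NW a1@(0,4):NE a2@(1,1):E a3@(3,3):SE a4@(0,2):SW
t=3: a0@(2,2):NW a1@(4,5):NE a2@(1,2):E a3@(4,4):SE a4@(1,1):SW
t=4: a0@(1,1):NW a1@(3,0):NE a2@(1,3):E a3@(0,5):SE a4@(2,0):SW
t=5: a0@(0,0):NW a1@(2,1):NE a2@(1,4):E a3@(1,0):SE a4@(3,5):SW
t=6: a0@(4,5):NW a1@(1,2):NE a2@(1,5):E a3@(2,1):SE a4@(4,4):SW

......
..1..2
.3....
......
....57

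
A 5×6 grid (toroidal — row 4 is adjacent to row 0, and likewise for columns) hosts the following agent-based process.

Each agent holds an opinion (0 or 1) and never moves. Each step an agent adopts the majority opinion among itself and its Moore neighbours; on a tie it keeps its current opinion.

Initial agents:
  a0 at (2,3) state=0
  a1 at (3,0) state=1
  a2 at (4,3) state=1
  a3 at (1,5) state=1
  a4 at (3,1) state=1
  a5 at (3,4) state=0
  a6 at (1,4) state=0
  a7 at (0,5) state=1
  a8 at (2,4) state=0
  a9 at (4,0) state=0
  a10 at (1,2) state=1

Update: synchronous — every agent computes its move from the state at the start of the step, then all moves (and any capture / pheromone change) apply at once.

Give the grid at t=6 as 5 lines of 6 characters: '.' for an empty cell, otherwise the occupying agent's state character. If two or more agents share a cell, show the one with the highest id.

t=1: a0@(2,3):0 a1@(3,0):1 a2@(4,3):1 a3@(1,5):1 a4@(3,1):1 a5@(3,4):0 a6@(1,4):0 a7@(0,5):1 a8@(2,4):0 a9@(4,0):1 a10@(1,2):1
t=2: (unchanged — steady state)

.....1
..1.01
...00.
11..0.
1..1..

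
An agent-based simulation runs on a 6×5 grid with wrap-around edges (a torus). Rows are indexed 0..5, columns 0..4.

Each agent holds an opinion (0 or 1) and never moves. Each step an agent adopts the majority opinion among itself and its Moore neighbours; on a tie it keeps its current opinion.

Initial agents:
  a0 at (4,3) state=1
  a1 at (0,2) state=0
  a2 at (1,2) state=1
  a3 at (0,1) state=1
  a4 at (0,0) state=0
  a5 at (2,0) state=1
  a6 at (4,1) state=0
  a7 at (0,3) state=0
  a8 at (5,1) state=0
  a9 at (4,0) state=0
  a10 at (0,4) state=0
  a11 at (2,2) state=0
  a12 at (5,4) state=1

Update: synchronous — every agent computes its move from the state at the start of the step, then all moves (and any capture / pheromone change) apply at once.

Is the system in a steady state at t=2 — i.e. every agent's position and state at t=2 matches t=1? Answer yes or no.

t=1: a0@(4,3):1 a1@(0,2):0 a2@(1,2):0 a3@(0,1):0 a4@(0,0):0 a5@(2,0):1 a6@(4,1):0 a7@(0,3):0 a8@(5,1):0 a9@(4,0):0 a10@(0,4):0 a11@(2,2):0 a12@(5,4):0
t=2: (unchanged — steady state)

yes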